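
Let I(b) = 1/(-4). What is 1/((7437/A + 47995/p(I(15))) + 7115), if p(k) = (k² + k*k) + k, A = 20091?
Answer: -181/68208878 ≈ -2.6536e-6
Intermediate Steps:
I(b) = -¼
p(k) = k + 2*k² (p(k) = (k² + k²) + k = 2*k² + k = k + 2*k²)
1/((7437/A + 47995/p(I(15))) + 7115) = 1/((7437/20091 + 47995/((-(1 + 2*(-¼))/4))) + 7115) = 1/((7437*(1/20091) + 47995/((-(1 - ½)/4))) + 7115) = 1/((67/181 + 47995/((-¼*½))) + 7115) = 1/((67/181 + 47995/(-⅛)) + 7115) = 1/((67/181 + 47995*(-8)) + 7115) = 1/((67/181 - 383960) + 7115) = 1/(-69496693/181 + 7115) = 1/(-68208878/181) = -181/68208878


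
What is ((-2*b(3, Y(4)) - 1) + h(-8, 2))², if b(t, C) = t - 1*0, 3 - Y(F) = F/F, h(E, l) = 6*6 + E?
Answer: 441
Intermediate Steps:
h(E, l) = 36 + E
Y(F) = 2 (Y(F) = 3 - F/F = 3 - 1*1 = 3 - 1 = 2)
b(t, C) = t (b(t, C) = t + 0 = t)
((-2*b(3, Y(4)) - 1) + h(-8, 2))² = ((-2*3 - 1) + (36 - 8))² = ((-6 - 1) + 28)² = (-7 + 28)² = 21² = 441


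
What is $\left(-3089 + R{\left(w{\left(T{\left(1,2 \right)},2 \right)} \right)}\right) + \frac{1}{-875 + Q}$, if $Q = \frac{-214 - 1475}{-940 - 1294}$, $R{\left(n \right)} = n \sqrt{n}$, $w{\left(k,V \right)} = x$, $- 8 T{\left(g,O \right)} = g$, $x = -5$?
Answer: $- \frac{6033007663}{1953061} - 5 i \sqrt{5} \approx -3089.0 - 11.18 i$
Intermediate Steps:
$T{\left(g,O \right)} = - \frac{g}{8}$
$w{\left(k,V \right)} = -5$
$R{\left(n \right)} = n^{\frac{3}{2}}$
$Q = \frac{1689}{2234}$ ($Q = - \frac{1689}{-2234} = \left(-1689\right) \left(- \frac{1}{2234}\right) = \frac{1689}{2234} \approx 0.75604$)
$\left(-3089 + R{\left(w{\left(T{\left(1,2 \right)},2 \right)} \right)}\right) + \frac{1}{-875 + Q} = \left(-3089 + \left(-5\right)^{\frac{3}{2}}\right) + \frac{1}{-875 + \frac{1689}{2234}} = \left(-3089 - 5 i \sqrt{5}\right) + \frac{1}{- \frac{1953061}{2234}} = \left(-3089 - 5 i \sqrt{5}\right) - \frac{2234}{1953061} = - \frac{6033007663}{1953061} - 5 i \sqrt{5}$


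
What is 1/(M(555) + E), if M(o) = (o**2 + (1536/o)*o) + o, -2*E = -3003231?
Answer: 2/3623463 ≈ 5.5196e-7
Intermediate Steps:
E = 3003231/2 (E = -1/2*(-3003231) = 3003231/2 ≈ 1.5016e+6)
M(o) = 1536 + o + o**2 (M(o) = (o**2 + 1536) + o = (1536 + o**2) + o = 1536 + o + o**2)
1/(M(555) + E) = 1/((1536 + 555 + 555**2) + 3003231/2) = 1/((1536 + 555 + 308025) + 3003231/2) = 1/(310116 + 3003231/2) = 1/(3623463/2) = 2/3623463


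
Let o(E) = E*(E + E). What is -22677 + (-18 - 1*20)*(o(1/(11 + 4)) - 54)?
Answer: -4640701/225 ≈ -20625.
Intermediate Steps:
o(E) = 2*E² (o(E) = E*(2*E) = 2*E²)
-22677 + (-18 - 1*20)*(o(1/(11 + 4)) - 54) = -22677 + (-18 - 1*20)*(2*(1/(11 + 4))² - 54) = -22677 + (-18 - 20)*(2*(1/15)² - 54) = -22677 - 38*(2*(1/15)² - 54) = -22677 - 38*(2*(1/225) - 54) = -22677 - 38*(2/225 - 54) = -22677 - 38*(-12148/225) = -22677 + 461624/225 = -4640701/225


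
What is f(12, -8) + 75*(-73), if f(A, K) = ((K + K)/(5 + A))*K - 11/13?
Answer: -1208498/221 ≈ -5468.3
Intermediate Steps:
f(A, K) = -11/13 + 2*K²/(5 + A) (f(A, K) = ((2*K)/(5 + A))*K - 11*1/13 = (2*K/(5 + A))*K - 11/13 = 2*K²/(5 + A) - 11/13 = -11/13 + 2*K²/(5 + A))
f(12, -8) + 75*(-73) = (-55 - 11*12 + 26*(-8)²)/(13*(5 + 12)) + 75*(-73) = (1/13)*(-55 - 132 + 26*64)/17 - 5475 = (1/13)*(1/17)*(-55 - 132 + 1664) - 5475 = (1/13)*(1/17)*1477 - 5475 = 1477/221 - 5475 = -1208498/221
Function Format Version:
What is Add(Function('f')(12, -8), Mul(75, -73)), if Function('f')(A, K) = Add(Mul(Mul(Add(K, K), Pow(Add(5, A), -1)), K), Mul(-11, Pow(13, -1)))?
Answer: Rational(-1208498, 221) ≈ -5468.3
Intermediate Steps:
Function('f')(A, K) = Add(Rational(-11, 13), Mul(2, Pow(K, 2), Pow(Add(5, A), -1))) (Function('f')(A, K) = Add(Mul(Mul(Mul(2, K), Pow(Add(5, A), -1)), K), Mul(-11, Rational(1, 13))) = Add(Mul(Mul(2, K, Pow(Add(5, A), -1)), K), Rational(-11, 13)) = Add(Mul(2, Pow(K, 2), Pow(Add(5, A), -1)), Rational(-11, 13)) = Add(Rational(-11, 13), Mul(2, Pow(K, 2), Pow(Add(5, A), -1))))
Add(Function('f')(12, -8), Mul(75, -73)) = Add(Mul(Rational(1, 13), Pow(Add(5, 12), -1), Add(-55, Mul(-11, 12), Mul(26, Pow(-8, 2)))), Mul(75, -73)) = Add(Mul(Rational(1, 13), Pow(17, -1), Add(-55, -132, Mul(26, 64))), -5475) = Add(Mul(Rational(1, 13), Rational(1, 17), Add(-55, -132, 1664)), -5475) = Add(Mul(Rational(1, 13), Rational(1, 17), 1477), -5475) = Add(Rational(1477, 221), -5475) = Rational(-1208498, 221)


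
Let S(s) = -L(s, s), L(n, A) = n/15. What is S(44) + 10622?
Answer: 159286/15 ≈ 10619.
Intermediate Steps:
L(n, A) = n/15 (L(n, A) = n*(1/15) = n/15)
S(s) = -s/15
S(44) + 10622 = -1/15*44 + 10622 = -44/15 + 10622 = 159286/15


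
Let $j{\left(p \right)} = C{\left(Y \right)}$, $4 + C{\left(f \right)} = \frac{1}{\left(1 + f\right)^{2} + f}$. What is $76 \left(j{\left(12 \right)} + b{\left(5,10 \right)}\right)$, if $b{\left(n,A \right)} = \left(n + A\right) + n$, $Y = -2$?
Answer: $1140$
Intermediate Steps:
$C{\left(f \right)} = -4 + \frac{1}{f + \left(1 + f\right)^{2}}$ ($C{\left(f \right)} = -4 + \frac{1}{\left(1 + f\right)^{2} + f} = -4 + \frac{1}{f + \left(1 + f\right)^{2}}$)
$j{\left(p \right)} = -5$ ($j{\left(p \right)} = \frac{1 - -8 - 4 \left(1 - 2\right)^{2}}{-2 + \left(1 - 2\right)^{2}} = \frac{1 + 8 - 4 \left(-1\right)^{2}}{-2 + \left(-1\right)^{2}} = \frac{1 + 8 - 4}{-2 + 1} = \frac{1 + 8 - 4}{-1} = \left(-1\right) 5 = -5$)
$b{\left(n,A \right)} = A + 2 n$ ($b{\left(n,A \right)} = \left(A + n\right) + n = A + 2 n$)
$76 \left(j{\left(12 \right)} + b{\left(5,10 \right)}\right) = 76 \left(-5 + \left(10 + 2 \cdot 5\right)\right) = 76 \left(-5 + \left(10 + 10\right)\right) = 76 \left(-5 + 20\right) = 76 \cdot 15 = 1140$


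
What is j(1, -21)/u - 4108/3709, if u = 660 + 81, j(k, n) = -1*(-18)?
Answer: -992422/916123 ≈ -1.0833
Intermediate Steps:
j(k, n) = 18
u = 741
j(1, -21)/u - 4108/3709 = 18/741 - 4108/3709 = 18*(1/741) - 4108*1/3709 = 6/247 - 4108/3709 = -992422/916123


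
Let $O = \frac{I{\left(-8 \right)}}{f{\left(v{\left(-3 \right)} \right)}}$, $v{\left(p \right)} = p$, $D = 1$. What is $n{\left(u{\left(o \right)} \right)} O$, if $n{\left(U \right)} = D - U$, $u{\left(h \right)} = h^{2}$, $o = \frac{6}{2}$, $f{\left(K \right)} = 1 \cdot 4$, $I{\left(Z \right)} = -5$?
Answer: $10$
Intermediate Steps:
$f{\left(K \right)} = 4$
$o = 3$ ($o = 6 \cdot \frac{1}{2} = 3$)
$n{\left(U \right)} = 1 - U$
$O = - \frac{5}{4} \approx -1.25$
$n{\left(u{\left(o \right)} \right)} O = \left(1 - 3^{2}\right) \left(- \frac{5}{4}\right) = \left(1 - 9\right) \left(- \frac{5}{4}\right) = \left(-8\right) \left(- \frac{5}{4}\right) = 10$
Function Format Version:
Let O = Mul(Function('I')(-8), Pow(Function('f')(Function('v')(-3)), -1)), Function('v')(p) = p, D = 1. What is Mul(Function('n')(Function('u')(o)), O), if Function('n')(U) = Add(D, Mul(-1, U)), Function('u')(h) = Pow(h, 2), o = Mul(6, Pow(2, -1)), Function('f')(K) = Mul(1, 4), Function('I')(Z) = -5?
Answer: 10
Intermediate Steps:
Function('f')(K) = 4
o = 3 (o = Mul(6, Rational(1, 2)) = 3)
Function('n')(U) = Add(1, Mul(-1, U))
O = Rational(-5, 4) (O = Mul(-5, Pow(4, -1)) = Mul(-5, Rational(1, 4)) = Rational(-5, 4) ≈ -1.2500)
Mul(Function('n')(Function('u')(o)), O) = Mul(Add(1, Mul(-1, Pow(3, 2))), Rational(-5, 4)) = Mul(Add(1, Mul(-1, 9)), Rational(-5, 4)) = Mul(Add(1, -9), Rational(-5, 4)) = Mul(-8, Rational(-5, 4)) = 10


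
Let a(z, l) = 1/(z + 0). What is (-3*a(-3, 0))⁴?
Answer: 1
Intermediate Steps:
a(z, l) = 1/z
(-3*a(-3, 0))⁴ = (-3/(-3))⁴ = (-3*(-⅓))⁴ = 1⁴ = 1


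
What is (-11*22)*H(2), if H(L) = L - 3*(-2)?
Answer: -1936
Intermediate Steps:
H(L) = 6 + L (H(L) = L + 6 = 6 + L)
(-11*22)*H(2) = (-11*22)*(6 + 2) = -242*8 = -1936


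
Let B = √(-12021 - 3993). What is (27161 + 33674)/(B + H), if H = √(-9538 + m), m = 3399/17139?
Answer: -347550355*I/(√311298290693 + 5713*√16014) ≈ -271.33*I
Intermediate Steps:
m = 1133/5713 (m = 3399*(1/17139) = 1133/5713 ≈ 0.19832)
H = I*√311298290693/5713 (H = √(-9538 + 1133/5713) = √(-54489461/5713) = I*√311298290693/5713 ≈ 97.662*I)
B = I*√16014 (B = √(-16014) = I*√16014 ≈ 126.55*I)
(27161 + 33674)/(B + H) = (27161 + 33674)/(I*√16014 + I*√311298290693/5713) = 60835/(I*√16014 + I*√311298290693/5713)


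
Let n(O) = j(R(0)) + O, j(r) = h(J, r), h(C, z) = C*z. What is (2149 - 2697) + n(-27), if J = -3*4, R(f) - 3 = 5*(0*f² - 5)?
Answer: -311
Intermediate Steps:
R(f) = -22 (R(f) = 3 + 5*(0*f² - 5) = 3 + 5*(0 - 5) = 3 + 5*(-5) = 3 - 25 = -22)
J = -12
j(r) = -12*r
n(O) = 264 + O (n(O) = -12*(-22) + O = 264 + O)
(2149 - 2697) + n(-27) = (2149 - 2697) + (264 - 27) = -548 + 237 = -311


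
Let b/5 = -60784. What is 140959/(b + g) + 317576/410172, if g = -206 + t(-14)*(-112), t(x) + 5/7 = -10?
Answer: 105452177/341350998 ≈ 0.30893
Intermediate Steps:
b = -303920 (b = 5*(-60784) = -303920)
t(x) = -75/7 (t(x) = -5/7 - 10 = -75/7)
g = 994 (g = -206 - 75/7*(-112) = -206 + 1200 = 994)
140959/(b + g) + 317576/410172 = 140959/(-303920 + 994) + 317576/410172 = 140959/(-302926) + 317576*(1/410172) = 140959*(-1/302926) + 11342/14649 = -10843/23302 + 11342/14649 = 105452177/341350998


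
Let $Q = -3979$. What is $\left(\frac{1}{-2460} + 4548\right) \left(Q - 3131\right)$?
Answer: $- \frac{2651574723}{82} \approx -3.2336 \cdot 10^{7}$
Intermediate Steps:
$\left(\frac{1}{-2460} + 4548\right) \left(Q - 3131\right) = \left(\frac{1}{-2460} + 4548\right) \left(-3979 - 3131\right) = \left(- \frac{1}{2460} + 4548\right) \left(-7110\right) = \frac{11188079}{2460} \left(-7110\right) = - \frac{2651574723}{82}$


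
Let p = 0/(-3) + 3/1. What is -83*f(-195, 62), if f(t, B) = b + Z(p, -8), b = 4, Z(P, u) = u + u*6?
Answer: 4316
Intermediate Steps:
p = 3 (p = 0*(-⅓) + 3*1 = 0 + 3 = 3)
Z(P, u) = 7*u (Z(P, u) = u + 6*u = 7*u)
f(t, B) = -52 (f(t, B) = 4 + 7*(-8) = 4 - 56 = -52)
-83*f(-195, 62) = -83*(-52) = 4316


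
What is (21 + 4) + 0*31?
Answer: 25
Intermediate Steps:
(21 + 4) + 0*31 = 25 + 0 = 25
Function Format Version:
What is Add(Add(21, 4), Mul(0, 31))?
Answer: 25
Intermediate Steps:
Add(Add(21, 4), Mul(0, 31)) = Add(25, 0) = 25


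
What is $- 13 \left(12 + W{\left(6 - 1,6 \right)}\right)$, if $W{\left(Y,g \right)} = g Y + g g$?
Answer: $-1014$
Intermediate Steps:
$W{\left(Y,g \right)} = g^{2} + Y g$ ($W{\left(Y,g \right)} = Y g + g^{2} = g^{2} + Y g$)
$- 13 \left(12 + W{\left(6 - 1,6 \right)}\right) = - 13 \left(12 + 6 \left(\left(6 - 1\right) + 6\right)\right) = - 13 \left(12 + 6 \left(5 + 6\right)\right) = - 13 \left(12 + 6 \cdot 11\right) = - 13 \left(12 + 66\right) = \left(-13\right) 78 = -1014$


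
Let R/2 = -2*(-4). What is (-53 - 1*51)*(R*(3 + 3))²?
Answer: -958464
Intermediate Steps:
R = 16 (R = 2*(-2*(-4)) = 2*8 = 16)
(-53 - 1*51)*(R*(3 + 3))² = (-53 - 1*51)*(16*(3 + 3))² = (-53 - 51)*(16*6)² = -104*96² = -104*9216 = -958464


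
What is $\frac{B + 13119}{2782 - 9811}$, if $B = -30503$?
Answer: $\frac{17384}{7029} \approx 2.4732$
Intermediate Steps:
$\frac{B + 13119}{2782 - 9811} = \frac{-30503 + 13119}{2782 - 9811} = - \frac{17384}{-7029} = \left(-17384\right) \left(- \frac{1}{7029}\right) = \frac{17384}{7029}$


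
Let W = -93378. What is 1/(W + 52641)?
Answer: -1/40737 ≈ -2.4548e-5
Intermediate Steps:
1/(W + 52641) = 1/(-93378 + 52641) = 1/(-40737) = -1/40737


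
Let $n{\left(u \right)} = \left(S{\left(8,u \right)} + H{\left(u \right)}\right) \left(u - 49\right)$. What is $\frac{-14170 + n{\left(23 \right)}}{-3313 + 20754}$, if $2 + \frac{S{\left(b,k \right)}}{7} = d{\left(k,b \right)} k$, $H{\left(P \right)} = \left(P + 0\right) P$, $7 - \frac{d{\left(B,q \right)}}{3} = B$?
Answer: $\frac{173368}{17441} \approx 9.9403$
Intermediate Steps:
$d{\left(B,q \right)} = 21 - 3 B$
$H{\left(P \right)} = P^{2}$ ($H{\left(P \right)} = P P = P^{2}$)
$S{\left(b,k \right)} = -14 + 7 k \left(21 - 3 k\right)$ ($S{\left(b,k \right)} = -14 + 7 \left(21 - 3 k\right) k = -14 + 7 k \left(21 - 3 k\right)$)
$n{\left(u \right)} = \left(-49 + u\right) \left(-14 - 20 u^{2} + 147 u\right)$ ($n{\left(u \right)} = \left(\left(-14 - 21 u^{2} + 147 u\right) + u^{2}\right) \left(u - 49\right) = \left(-14 - 20 u^{2} + 147 u\right) \left(-49 + u\right) = \left(-49 + u\right) \left(-14 - 20 u^{2} + 147 u\right)$)
$\frac{-14170 + n{\left(23 \right)}}{-3313 + 20754} = \frac{-14170 + \left(686 - 165991 - 20 \cdot 23^{3} + 1127 \cdot 23^{2}\right)}{-3313 + 20754} = \frac{-14170 + \left(686 - 165991 - 243340 + 1127 \cdot 529\right)}{17441} = \left(-14170 + \left(686 - 165991 - 243340 + 596183\right)\right) \frac{1}{17441} = \left(-14170 + 187538\right) \frac{1}{17441} = 173368 \cdot \frac{1}{17441} = \frac{173368}{17441}$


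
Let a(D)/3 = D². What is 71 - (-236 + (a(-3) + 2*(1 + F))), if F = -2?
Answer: 282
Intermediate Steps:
a(D) = 3*D²
71 - (-236 + (a(-3) + 2*(1 + F))) = 71 - (-236 + (3*(-3)² + 2*(1 - 2))) = 71 - (-236 + (3*9 + 2*(-1))) = 71 - (-236 + (27 - 2)) = 71 - (-236 + 25) = 71 - 1*(-211) = 71 + 211 = 282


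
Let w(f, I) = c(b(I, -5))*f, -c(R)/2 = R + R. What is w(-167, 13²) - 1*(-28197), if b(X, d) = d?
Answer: 24857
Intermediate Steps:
c(R) = -4*R (c(R) = -2*(R + R) = -4*R)
w(f, I) = 20*f (w(f, I) = (-4*(-5))*f = 20*f)
w(-167, 13²) - 1*(-28197) = 20*(-167) - 1*(-28197) = -3340 + 28197 = 24857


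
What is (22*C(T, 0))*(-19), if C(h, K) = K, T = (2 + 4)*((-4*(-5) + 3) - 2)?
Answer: 0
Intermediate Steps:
T = 126 (T = 6*((20 + 3) - 2) = 6*(23 - 2) = 6*21 = 126)
(22*C(T, 0))*(-19) = (22*0)*(-19) = 0*(-19) = 0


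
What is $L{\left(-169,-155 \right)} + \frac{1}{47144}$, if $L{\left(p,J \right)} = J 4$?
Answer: $- \frac{29229279}{47144} \approx -620.0$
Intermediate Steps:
$L{\left(p,J \right)} = 4 J$
$L{\left(-169,-155 \right)} + \frac{1}{47144} = 4 \left(-155\right) + \frac{1}{47144} = -620 + \frac{1}{47144} = - \frac{29229279}{47144}$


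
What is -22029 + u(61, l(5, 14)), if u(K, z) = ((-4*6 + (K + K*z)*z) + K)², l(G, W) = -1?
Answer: -20660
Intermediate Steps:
u(K, z) = (-24 + K + z*(K + K*z))² (u(K, z) = ((-24 + z*(K + K*z)) + K)² = (-24 + K + z*(K + K*z))²)
-22029 + u(61, l(5, 14)) = -22029 + (-24 + 61 + 61*(-1) + 61*(-1)²)² = -22029 + (-24 + 61 - 61 + 61*1)² = -22029 + (-24 + 61 - 61 + 61)² = -22029 + 37² = -22029 + 1369 = -20660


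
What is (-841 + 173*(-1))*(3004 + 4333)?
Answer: -7439718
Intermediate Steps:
(-841 + 173*(-1))*(3004 + 4333) = (-841 - 173)*7337 = -1014*7337 = -7439718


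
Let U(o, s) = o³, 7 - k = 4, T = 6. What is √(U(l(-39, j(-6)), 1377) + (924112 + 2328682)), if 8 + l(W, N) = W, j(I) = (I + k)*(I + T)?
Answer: √3148971 ≈ 1774.5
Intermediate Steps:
k = 3 (k = 7 - 1*4 = 7 - 4 = 3)
j(I) = (3 + I)*(6 + I) (j(I) = (I + 3)*(I + 6) = (3 + I)*(6 + I))
l(W, N) = -8 + W
√(U(l(-39, j(-6)), 1377) + (924112 + 2328682)) = √((-8 - 39)³ + (924112 + 2328682)) = √((-47)³ + 3252794) = √(-103823 + 3252794) = √3148971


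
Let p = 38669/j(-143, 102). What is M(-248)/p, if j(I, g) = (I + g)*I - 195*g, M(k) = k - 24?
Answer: 3815344/38669 ≈ 98.667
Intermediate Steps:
M(k) = -24 + k
j(I, g) = -195*g + I*(I + g) (j(I, g) = I*(I + g) - 195*g = -195*g + I*(I + g))
p = -38669/14027 (p = 38669/((-143)² - 195*102 - 143*102) = 38669/(20449 - 19890 - 14586) = 38669/(-14027) = 38669*(-1/14027) = -38669/14027 ≈ -2.7568)
M(-248)/p = (-24 - 248)/(-38669/14027) = -272*(-14027/38669) = 3815344/38669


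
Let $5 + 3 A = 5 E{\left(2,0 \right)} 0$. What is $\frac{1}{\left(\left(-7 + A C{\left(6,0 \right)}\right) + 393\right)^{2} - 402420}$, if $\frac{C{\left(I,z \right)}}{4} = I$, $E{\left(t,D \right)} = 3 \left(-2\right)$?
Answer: $- \frac{1}{282704} \approx -3.5373 \cdot 10^{-6}$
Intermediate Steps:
$E{\left(t,D \right)} = -6$
$C{\left(I,z \right)} = 4 I$
$A = - \frac{5}{3}$ ($A = - \frac{5}{3} + \frac{5 \left(-6\right) 0}{3} = - \frac{5}{3} + \frac{\left(-30\right) 0}{3} = - \frac{5}{3} + \frac{1}{3} \cdot 0 = - \frac{5}{3} + 0 = - \frac{5}{3} \approx -1.6667$)
$\frac{1}{\left(\left(-7 + A C{\left(6,0 \right)}\right) + 393\right)^{2} - 402420} = \frac{1}{\left(\left(-7 - \frac{5 \cdot 4 \cdot 6}{3}\right) + 393\right)^{2} - 402420} = \frac{1}{\left(\left(-7 - 40\right) + 393\right)^{2} - 402420} = \frac{1}{\left(-47 + 393\right)^{2} - 402420} = \frac{1}{346^{2} - 402420} = \frac{1}{119716 - 402420} = \frac{1}{-282704} = - \frac{1}{282704}$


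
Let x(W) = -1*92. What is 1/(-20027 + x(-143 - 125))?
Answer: -1/20119 ≈ -4.9704e-5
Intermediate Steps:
x(W) = -92
1/(-20027 + x(-143 - 125)) = 1/(-20027 - 92) = 1/(-20119) = -1/20119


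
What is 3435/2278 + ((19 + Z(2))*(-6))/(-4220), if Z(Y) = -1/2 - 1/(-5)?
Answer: 36878229/24032900 ≈ 1.5345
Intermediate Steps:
Z(Y) = -3/10 (Z(Y) = -1*½ - 1*(-⅕) = -½ + ⅕ = -3/10)
3435/2278 + ((19 + Z(2))*(-6))/(-4220) = 3435/2278 + ((19 - 3/10)*(-6))/(-4220) = 3435*(1/2278) + ((187/10)*(-6))*(-1/4220) = 3435/2278 - 561/5*(-1/4220) = 3435/2278 + 561/21100 = 36878229/24032900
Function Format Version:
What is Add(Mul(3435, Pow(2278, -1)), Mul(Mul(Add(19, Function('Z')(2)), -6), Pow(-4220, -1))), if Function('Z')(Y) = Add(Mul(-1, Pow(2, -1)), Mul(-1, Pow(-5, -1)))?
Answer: Rational(36878229, 24032900) ≈ 1.5345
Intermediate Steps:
Function('Z')(Y) = Rational(-3, 10) (Function('Z')(Y) = Add(Mul(-1, Rational(1, 2)), Mul(-1, Rational(-1, 5))) = Add(Rational(-1, 2), Rational(1, 5)) = Rational(-3, 10))
Add(Mul(3435, Pow(2278, -1)), Mul(Mul(Add(19, Function('Z')(2)), -6), Pow(-4220, -1))) = Add(Mul(3435, Pow(2278, -1)), Mul(Mul(Add(19, Rational(-3, 10)), -6), Pow(-4220, -1))) = Add(Mul(3435, Rational(1, 2278)), Mul(Mul(Rational(187, 10), -6), Rational(-1, 4220))) = Add(Rational(3435, 2278), Mul(Rational(-561, 5), Rational(-1, 4220))) = Add(Rational(3435, 2278), Rational(561, 21100)) = Rational(36878229, 24032900)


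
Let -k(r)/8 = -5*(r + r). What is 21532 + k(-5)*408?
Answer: -141668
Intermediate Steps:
k(r) = 80*r (k(r) = -(-40)*(r + r) = -(-40)*2*r = -(-80)*r = 80*r)
21532 + k(-5)*408 = 21532 + (80*(-5))*408 = 21532 - 400*408 = 21532 - 163200 = -141668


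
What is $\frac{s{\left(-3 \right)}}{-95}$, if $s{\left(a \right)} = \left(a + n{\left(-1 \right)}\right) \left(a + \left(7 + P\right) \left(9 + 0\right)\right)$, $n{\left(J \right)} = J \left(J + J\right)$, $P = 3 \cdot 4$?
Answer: $\frac{168}{95} \approx 1.7684$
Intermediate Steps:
$P = 12$
$n{\left(J \right)} = 2 J^{2}$ ($n{\left(J \right)} = J 2 J = 2 J^{2}$)
$s{\left(a \right)} = \left(2 + a\right) \left(171 + a\right)$ ($s{\left(a \right)} = \left(a + 2 \left(-1\right)^{2}\right) \left(a + \left(7 + 12\right) \left(9 + 0\right)\right) = \left(a + 2 \cdot 1\right) \left(a + 19 \cdot 9\right) = \left(a + 2\right) \left(a + 171\right) = \left(2 + a\right) \left(171 + a\right)$)
$\frac{s{\left(-3 \right)}}{-95} = \frac{342 + \left(-3\right)^{2} + 173 \left(-3\right)}{-95} = \left(342 + 9 - 519\right) \left(- \frac{1}{95}\right) = \left(-168\right) \left(- \frac{1}{95}\right) = \frac{168}{95}$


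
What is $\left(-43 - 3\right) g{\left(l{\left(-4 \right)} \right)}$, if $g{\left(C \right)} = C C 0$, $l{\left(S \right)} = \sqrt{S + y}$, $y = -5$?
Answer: $0$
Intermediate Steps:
$l{\left(S \right)} = \sqrt{-5 + S}$ ($l{\left(S \right)} = \sqrt{S - 5} = \sqrt{-5 + S}$)
$g{\left(C \right)} = 0$ ($g{\left(C \right)} = C^{2} \cdot 0 = 0$)
$\left(-43 - 3\right) g{\left(l{\left(-4 \right)} \right)} = \left(-43 - 3\right) 0 = \left(-46\right) 0 = 0$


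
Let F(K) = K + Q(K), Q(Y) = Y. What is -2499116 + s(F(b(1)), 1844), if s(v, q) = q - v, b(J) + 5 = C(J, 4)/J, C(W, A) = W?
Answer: -2497264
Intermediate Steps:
b(J) = -4 (b(J) = -5 + J/J = -5 + 1 = -4)
F(K) = 2*K (F(K) = K + K = 2*K)
-2499116 + s(F(b(1)), 1844) = -2499116 + (1844 - 2*(-4)) = -2499116 + (1844 - 1*(-8)) = -2499116 + (1844 + 8) = -2499116 + 1852 = -2497264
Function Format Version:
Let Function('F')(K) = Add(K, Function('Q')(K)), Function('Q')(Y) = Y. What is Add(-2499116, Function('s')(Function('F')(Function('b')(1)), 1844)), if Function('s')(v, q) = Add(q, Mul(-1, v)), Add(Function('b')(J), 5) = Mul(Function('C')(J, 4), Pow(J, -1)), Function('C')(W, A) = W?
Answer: -2497264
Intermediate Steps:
Function('b')(J) = -4 (Function('b')(J) = Add(-5, Mul(J, Pow(J, -1))) = Add(-5, 1) = -4)
Function('F')(K) = Mul(2, K) (Function('F')(K) = Add(K, K) = Mul(2, K))
Add(-2499116, Function('s')(Function('F')(Function('b')(1)), 1844)) = Add(-2499116, Add(1844, Mul(-1, Mul(2, -4)))) = Add(-2499116, Add(1844, Mul(-1, -8))) = Add(-2499116, Add(1844, 8)) = Add(-2499116, 1852) = -2497264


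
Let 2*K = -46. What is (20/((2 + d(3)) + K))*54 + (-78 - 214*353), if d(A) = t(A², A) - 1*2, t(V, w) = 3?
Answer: -75674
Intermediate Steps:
K = -23 (K = (½)*(-46) = -23)
d(A) = 1 (d(A) = 3 - 1*2 = 3 - 2 = 1)
(20/((2 + d(3)) + K))*54 + (-78 - 214*353) = (20/((2 + 1) - 23))*54 + (-78 - 214*353) = (20/(3 - 23))*54 + (-78 - 75542) = (20/(-20))*54 - 75620 = (20*(-1/20))*54 - 75620 = -1*54 - 75620 = -54 - 75620 = -75674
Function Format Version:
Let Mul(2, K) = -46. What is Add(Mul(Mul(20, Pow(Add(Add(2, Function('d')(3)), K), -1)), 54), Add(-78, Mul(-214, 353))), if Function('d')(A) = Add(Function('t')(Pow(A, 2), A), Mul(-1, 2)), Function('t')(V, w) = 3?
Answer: -75674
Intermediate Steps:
K = -23 (K = Mul(Rational(1, 2), -46) = -23)
Function('d')(A) = 1 (Function('d')(A) = Add(3, Mul(-1, 2)) = Add(3, -2) = 1)
Add(Mul(Mul(20, Pow(Add(Add(2, Function('d')(3)), K), -1)), 54), Add(-78, Mul(-214, 353))) = Add(Mul(Mul(20, Pow(Add(Add(2, 1), -23), -1)), 54), Add(-78, Mul(-214, 353))) = Add(Mul(Mul(20, Pow(Add(3, -23), -1)), 54), Add(-78, -75542)) = Add(Mul(Mul(20, Pow(-20, -1)), 54), -75620) = Add(Mul(Mul(20, Rational(-1, 20)), 54), -75620) = Add(Mul(-1, 54), -75620) = Add(-54, -75620) = -75674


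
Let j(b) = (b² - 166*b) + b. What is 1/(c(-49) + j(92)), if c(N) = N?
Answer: -1/6765 ≈ -0.00014782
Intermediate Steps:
j(b) = b² - 165*b
1/(c(-49) + j(92)) = 1/(-49 + 92*(-165 + 92)) = 1/(-49 + 92*(-73)) = 1/(-49 - 6716) = 1/(-6765) = -1/6765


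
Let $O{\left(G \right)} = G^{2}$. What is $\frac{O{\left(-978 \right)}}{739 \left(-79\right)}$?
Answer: $- \frac{956484}{58381} \approx -16.383$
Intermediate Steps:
$\frac{O{\left(-978 \right)}}{739 \left(-79\right)} = \frac{\left(-978\right)^{2}}{739 \left(-79\right)} = \frac{956484}{-58381} = 956484 \left(- \frac{1}{58381}\right) = - \frac{956484}{58381}$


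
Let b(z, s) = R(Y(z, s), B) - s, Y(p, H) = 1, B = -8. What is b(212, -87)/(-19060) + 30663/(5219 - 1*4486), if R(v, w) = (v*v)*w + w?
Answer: 584384737/13970980 ≈ 41.828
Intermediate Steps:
R(v, w) = w + w*v² (R(v, w) = v²*w + w = w*v² + w = w + w*v²)
b(z, s) = -16 - s (b(z, s) = -8*(1 + 1²) - s = -8*(1 + 1) - s = -8*2 - s = -16 - s)
b(212, -87)/(-19060) + 30663/(5219 - 1*4486) = (-16 - 1*(-87))/(-19060) + 30663/(5219 - 1*4486) = (-16 + 87)*(-1/19060) + 30663/(5219 - 4486) = 71*(-1/19060) + 30663/733 = -71/19060 + 30663*(1/733) = -71/19060 + 30663/733 = 584384737/13970980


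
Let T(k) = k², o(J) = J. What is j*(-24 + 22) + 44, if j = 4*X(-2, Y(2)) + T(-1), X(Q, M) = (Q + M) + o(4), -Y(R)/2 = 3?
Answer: 74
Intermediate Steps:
Y(R) = -6 (Y(R) = -2*3 = -6)
X(Q, M) = 4 + M + Q (X(Q, M) = (Q + M) + 4 = (M + Q) + 4 = 4 + M + Q)
j = -15 (j = 4*(4 - 6 - 2) + (-1)² = 4*(-4) + 1 = -16 + 1 = -15)
j*(-24 + 22) + 44 = -15*(-24 + 22) + 44 = -15*(-2) + 44 = 30 + 44 = 74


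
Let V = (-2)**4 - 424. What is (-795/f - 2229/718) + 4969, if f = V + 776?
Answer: 655768987/132112 ≈ 4963.7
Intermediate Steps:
V = -408 (V = 16 - 424 = -408)
f = 368 (f = -408 + 776 = 368)
(-795/f - 2229/718) + 4969 = (-795/368 - 2229/718) + 4969 = -695541/132112 + 4969 = 655768987/132112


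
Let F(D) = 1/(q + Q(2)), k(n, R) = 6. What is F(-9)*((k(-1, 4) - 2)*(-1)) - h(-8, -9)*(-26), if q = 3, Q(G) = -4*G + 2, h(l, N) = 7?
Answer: 550/3 ≈ 183.33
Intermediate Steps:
Q(G) = 2 - 4*G
F(D) = -1/3 (F(D) = 1/(3 + (2 - 4*2)) = 1/(3 + (2 - 8)) = 1/(3 - 6) = 1/(-3) = -1/3)
F(-9)*((k(-1, 4) - 2)*(-1)) - h(-8, -9)*(-26) = -(6 - 2)*(-1)/3 - 7*(-26) = -4*(-1)/3 - 1*(-182) = -1/3*(-4) + 182 = 4/3 + 182 = 550/3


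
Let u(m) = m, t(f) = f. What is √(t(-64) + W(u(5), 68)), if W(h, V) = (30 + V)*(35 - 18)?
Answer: 3*√178 ≈ 40.025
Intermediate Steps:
W(h, V) = 510 + 17*V (W(h, V) = (30 + V)*17 = 510 + 17*V)
√(t(-64) + W(u(5), 68)) = √(-64 + (510 + 17*68)) = √(-64 + (510 + 1156)) = √(-64 + 1666) = √1602 = 3*√178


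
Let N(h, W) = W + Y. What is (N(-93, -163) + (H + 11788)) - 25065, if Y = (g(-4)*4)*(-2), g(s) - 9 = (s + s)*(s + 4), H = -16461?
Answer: -29973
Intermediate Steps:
g(s) = 9 + 2*s*(4 + s) (g(s) = 9 + (s + s)*(s + 4) = 9 + (2*s)*(4 + s) = 9 + 2*s*(4 + s))
Y = -72 (Y = ((9 + 2*(-4)² + 8*(-4))*4)*(-2) = ((9 + 2*16 - 32)*4)*(-2) = ((9 + 32 - 32)*4)*(-2) = (9*4)*(-2) = 36*(-2) = -72)
N(h, W) = -72 + W (N(h, W) = W - 72 = -72 + W)
(N(-93, -163) + (H + 11788)) - 25065 = ((-72 - 163) + (-16461 + 11788)) - 25065 = (-235 - 4673) - 25065 = -4908 - 25065 = -29973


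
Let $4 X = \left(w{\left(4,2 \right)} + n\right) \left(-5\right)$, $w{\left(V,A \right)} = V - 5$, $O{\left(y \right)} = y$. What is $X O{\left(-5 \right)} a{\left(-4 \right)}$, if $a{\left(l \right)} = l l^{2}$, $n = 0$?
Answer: $400$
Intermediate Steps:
$w{\left(V,A \right)} = -5 + V$
$a{\left(l \right)} = l^{3}$
$X = \frac{5}{4}$ ($X = \frac{\left(\left(-5 + 4\right) + 0\right) \left(-5\right)}{4} = \frac{\left(-1 + 0\right) \left(-5\right)}{4} = \frac{\left(-1\right) \left(-5\right)}{4} = \frac{1}{4} \cdot 5 = \frac{5}{4} \approx 1.25$)
$X O{\left(-5 \right)} a{\left(-4 \right)} = \frac{5}{4} \left(-5\right) \left(-4\right)^{3} = \left(- \frac{25}{4}\right) \left(-64\right) = 400$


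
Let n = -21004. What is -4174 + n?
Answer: -25178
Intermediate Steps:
-4174 + n = -4174 - 21004 = -25178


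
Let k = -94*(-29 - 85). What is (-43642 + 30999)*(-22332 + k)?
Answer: 146861088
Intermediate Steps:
k = 10716 (k = -94*(-114) = 10716)
(-43642 + 30999)*(-22332 + k) = (-43642 + 30999)*(-22332 + 10716) = -12643*(-11616) = 146861088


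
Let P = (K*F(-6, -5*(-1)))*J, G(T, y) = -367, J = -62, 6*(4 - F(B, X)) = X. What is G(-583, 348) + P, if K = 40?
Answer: -24661/3 ≈ -8220.3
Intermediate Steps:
F(B, X) = 4 - X/6
P = -23560/3 (P = (40*(4 - (-5)*(-1)/6))*(-62) = (40*(4 - 1/6*5))*(-62) = (40*(4 - 5/6))*(-62) = (40*(19/6))*(-62) = (380/3)*(-62) = -23560/3 ≈ -7853.3)
G(-583, 348) + P = -367 - 23560/3 = -24661/3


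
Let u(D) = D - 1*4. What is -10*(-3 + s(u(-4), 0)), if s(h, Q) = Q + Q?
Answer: 30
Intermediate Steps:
u(D) = -4 + D (u(D) = D - 4 = -4 + D)
s(h, Q) = 2*Q
-10*(-3 + s(u(-4), 0)) = -10*(-3 + 2*0) = -10*(-3 + 0) = -10*(-3) = 30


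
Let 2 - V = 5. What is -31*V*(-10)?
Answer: -930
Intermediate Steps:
V = -3 (V = 2 - 1*5 = 2 - 5 = -3)
-31*V*(-10) = -31*(-3)*(-10) = 93*(-10) = -930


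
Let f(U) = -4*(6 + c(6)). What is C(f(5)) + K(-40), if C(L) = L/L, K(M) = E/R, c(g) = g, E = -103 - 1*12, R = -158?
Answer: 273/158 ≈ 1.7278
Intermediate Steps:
E = -115 (E = -103 - 12 = -115)
f(U) = -48 (f(U) = -4*(6 + 6) = -4*12 = -48)
K(M) = 115/158 (K(M) = -115/(-158) = -115*(-1/158) = 115/158)
C(L) = 1
C(f(5)) + K(-40) = 1 + 115/158 = 273/158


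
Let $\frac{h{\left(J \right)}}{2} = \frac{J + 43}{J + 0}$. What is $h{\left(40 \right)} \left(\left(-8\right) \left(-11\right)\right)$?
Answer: $\frac{1826}{5} \approx 365.2$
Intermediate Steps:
$h{\left(J \right)} = \frac{2 \left(43 + J\right)}{J}$ ($h{\left(J \right)} = 2 \frac{J + 43}{J + 0} = 2 \frac{43 + J}{J} = \frac{2 \left(43 + J\right)}{J}$)
$h{\left(40 \right)} \left(\left(-8\right) \left(-11\right)\right) = \left(2 + \frac{86}{40}\right) \left(\left(-8\right) \left(-11\right)\right) = \left(2 + 86 \cdot \frac{1}{40}\right) 88 = \left(2 + \frac{43}{20}\right) 88 = \frac{83}{20} \cdot 88 = \frac{1826}{5}$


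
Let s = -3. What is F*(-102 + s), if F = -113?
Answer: 11865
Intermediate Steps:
F*(-102 + s) = -113*(-102 - 3) = -113*(-105) = 11865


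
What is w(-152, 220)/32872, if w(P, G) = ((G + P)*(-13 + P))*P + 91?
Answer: 1705531/32872 ≈ 51.884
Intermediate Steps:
w(P, G) = 91 + P*(-13 + P)*(G + P) (w(P, G) = ((-13 + P)*(G + P))*P + 91 = P*(-13 + P)*(G + P) + 91 = 91 + P*(-13 + P)*(G + P))
w(-152, 220)/32872 = (91 + (-152)³ - 13*(-152)² + 220*(-152)² - 13*220*(-152))/32872 = (91 - 3511808 - 13*23104 + 220*23104 + 434720)*(1/32872) = (91 - 3511808 - 300352 + 5082880 + 434720)*(1/32872) = 1705531*(1/32872) = 1705531/32872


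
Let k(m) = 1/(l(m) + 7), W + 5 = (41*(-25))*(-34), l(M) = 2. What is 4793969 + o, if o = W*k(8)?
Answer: 14393522/3 ≈ 4.7978e+6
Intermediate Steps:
W = 34845 (W = -5 + (41*(-25))*(-34) = -5 - 1025*(-34) = -5 + 34850 = 34845)
k(m) = ⅑ (k(m) = 1/(2 + 7) = 1/9 = ⅑)
o = 11615/3 (o = 34845*(⅑) = 11615/3 ≈ 3871.7)
4793969 + o = 4793969 + 11615/3 = 14393522/3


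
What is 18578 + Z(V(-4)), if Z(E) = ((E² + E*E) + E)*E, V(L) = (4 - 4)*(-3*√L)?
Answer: 18578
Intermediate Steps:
V(L) = 0 (V(L) = 0*(-3*√L) = 0)
Z(E) = E*(E + 2*E²) (Z(E) = ((E² + E²) + E)*E = (2*E² + E)*E = (E + 2*E²)*E = E*(E + 2*E²))
18578 + Z(V(-4)) = 18578 + 0²*(1 + 2*0) = 18578 + 0*(1 + 0) = 18578 + 0*1 = 18578 + 0 = 18578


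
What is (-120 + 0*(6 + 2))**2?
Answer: 14400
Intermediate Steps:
(-120 + 0*(6 + 2))**2 = (-120 + 0*8)**2 = (-120 + 0)**2 = (-120)**2 = 14400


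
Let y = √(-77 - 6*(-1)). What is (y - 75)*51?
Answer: -3825 + 51*I*√71 ≈ -3825.0 + 429.73*I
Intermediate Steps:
y = I*√71 (y = √(-77 + 6) = √(-71) = I*√71 ≈ 8.4261*I)
(y - 75)*51 = (I*√71 - 75)*51 = (-75 + I*√71)*51 = -3825 + 51*I*√71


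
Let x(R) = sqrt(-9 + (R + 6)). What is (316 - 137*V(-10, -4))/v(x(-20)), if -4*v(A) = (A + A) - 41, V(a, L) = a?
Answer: 92168/591 + 4496*I*sqrt(23)/591 ≈ 155.95 + 36.484*I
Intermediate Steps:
x(R) = sqrt(-3 + R) (x(R) = sqrt(-9 + (6 + R)) = sqrt(-3 + R))
v(A) = 41/4 - A/2 (v(A) = -((A + A) - 41)/4 = -(2*A - 41)/4 = -(-41 + 2*A)/4 = 41/4 - A/2)
(316 - 137*V(-10, -4))/v(x(-20)) = (316 - 137*(-10))/(41/4 - sqrt(-3 - 20)/2) = (316 + 1370)/(41/4 - I*sqrt(23)/2) = 1686/(41/4 - I*sqrt(23)/2)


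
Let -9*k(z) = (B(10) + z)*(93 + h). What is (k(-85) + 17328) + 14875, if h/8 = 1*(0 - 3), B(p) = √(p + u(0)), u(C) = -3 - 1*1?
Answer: 98564/3 - 23*√6/3 ≈ 32836.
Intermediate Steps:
u(C) = -4 (u(C) = -3 - 1 = -4)
B(p) = √(-4 + p) (B(p) = √(p - 4) = √(-4 + p))
h = -24 (h = 8*(1*(0 - 3)) = 8*(1*(-3)) = 8*(-3) = -24)
k(z) = -23*z/3 - 23*√6/3 (k(z) = -(√(-4 + 10) + z)*(93 - 24)/9 = -(√6 + z)*69/9 = -(z + √6)*69/9 = -(69*z + 69*√6)/9 = -23*z/3 - 23*√6/3)
(k(-85) + 17328) + 14875 = ((-23/3*(-85) - 23*√6/3) + 17328) + 14875 = ((1955/3 - 23*√6/3) + 17328) + 14875 = (53939/3 - 23*√6/3) + 14875 = 98564/3 - 23*√6/3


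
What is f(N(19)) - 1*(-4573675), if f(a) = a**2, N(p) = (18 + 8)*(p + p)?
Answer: 5549819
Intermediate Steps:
N(p) = 52*p (N(p) = 26*(2*p) = 52*p)
f(N(19)) - 1*(-4573675) = (52*19)**2 - 1*(-4573675) = 988**2 + 4573675 = 976144 + 4573675 = 5549819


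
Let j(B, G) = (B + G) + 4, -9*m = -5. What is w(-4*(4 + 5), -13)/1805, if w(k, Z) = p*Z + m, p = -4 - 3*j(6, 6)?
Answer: 6089/16245 ≈ 0.37482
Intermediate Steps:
m = 5/9 (m = -1/9*(-5) = 5/9 ≈ 0.55556)
j(B, G) = 4 + B + G
p = -52 (p = -4 - 3*(4 + 6 + 6) = -4 - 3*16 = -4 - 48 = -52)
w(k, Z) = 5/9 - 52*Z (w(k, Z) = -52*Z + 5/9 = 5/9 - 52*Z)
w(-4*(4 + 5), -13)/1805 = (5/9 - 52*(-13))/1805 = (5/9 + 676)*(1/1805) = (6089/9)*(1/1805) = 6089/16245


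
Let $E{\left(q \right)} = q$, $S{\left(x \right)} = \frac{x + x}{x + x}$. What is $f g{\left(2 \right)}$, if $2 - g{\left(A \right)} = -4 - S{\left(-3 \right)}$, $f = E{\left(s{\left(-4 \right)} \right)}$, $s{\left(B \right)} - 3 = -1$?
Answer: $14$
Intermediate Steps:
$S{\left(x \right)} = 1$ ($S{\left(x \right)} = \frac{2 x}{2 x} = 2 x \frac{1}{2 x} = 1$)
$s{\left(B \right)} = 2$ ($s{\left(B \right)} = 3 - 1 = 2$)
$f = 2$
$g{\left(A \right)} = 7$ ($g{\left(A \right)} = 2 - \left(-4 - 1\right) = 2 - -5 = 2 + 5 = 7$)
$f g{\left(2 \right)} = 2 \cdot 7 = 14$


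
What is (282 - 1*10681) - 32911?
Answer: -43310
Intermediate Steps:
(282 - 1*10681) - 32911 = (282 - 10681) - 32911 = -10399 - 32911 = -43310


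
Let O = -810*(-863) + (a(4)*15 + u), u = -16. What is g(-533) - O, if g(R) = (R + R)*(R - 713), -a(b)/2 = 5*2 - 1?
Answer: 629492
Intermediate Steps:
a(b) = -18 (a(b) = -2*(5*2 - 1) = -2*(10 - 1) = -2*9 = -18)
g(R) = 2*R*(-713 + R) (g(R) = (2*R)*(-713 + R) = 2*R*(-713 + R))
O = 698744 (O = -810*(-863) + (-18*15 - 16) = 699030 + (-270 - 16) = 699030 - 286 = 698744)
g(-533) - O = 2*(-533)*(-713 - 533) - 1*698744 = 2*(-533)*(-1246) - 698744 = 1328236 - 698744 = 629492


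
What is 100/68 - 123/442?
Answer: 31/26 ≈ 1.1923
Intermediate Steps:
100/68 - 123/442 = 100*(1/68) - 123*1/442 = 25/17 - 123/442 = 31/26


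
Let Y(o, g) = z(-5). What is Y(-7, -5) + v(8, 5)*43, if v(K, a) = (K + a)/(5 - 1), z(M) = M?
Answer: 539/4 ≈ 134.75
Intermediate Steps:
v(K, a) = K/4 + a/4 (v(K, a) = (K + a)/4 = (K + a)*(¼) = K/4 + a/4)
Y(o, g) = -5
Y(-7, -5) + v(8, 5)*43 = -5 + ((¼)*8 + (¼)*5)*43 = -5 + (2 + 5/4)*43 = -5 + (13/4)*43 = -5 + 559/4 = 539/4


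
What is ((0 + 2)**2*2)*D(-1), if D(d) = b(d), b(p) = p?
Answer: -8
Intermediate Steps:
D(d) = d
((0 + 2)**2*2)*D(-1) = ((0 + 2)**2*2)*(-1) = (2**2*2)*(-1) = (4*2)*(-1) = 8*(-1) = -8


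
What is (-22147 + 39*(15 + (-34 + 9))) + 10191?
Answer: -12346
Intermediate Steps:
(-22147 + 39*(15 + (-34 + 9))) + 10191 = (-22147 + 39*(15 - 25)) + 10191 = (-22147 + 39*(-10)) + 10191 = (-22147 - 390) + 10191 = -22537 + 10191 = -12346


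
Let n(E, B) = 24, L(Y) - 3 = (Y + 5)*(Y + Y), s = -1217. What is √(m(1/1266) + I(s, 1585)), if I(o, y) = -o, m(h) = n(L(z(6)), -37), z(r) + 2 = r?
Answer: √1241 ≈ 35.228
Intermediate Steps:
z(r) = -2 + r
L(Y) = 3 + 2*Y*(5 + Y) (L(Y) = 3 + (Y + 5)*(Y + Y) = 3 + (5 + Y)*(2*Y) = 3 + 2*Y*(5 + Y))
m(h) = 24
√(m(1/1266) + I(s, 1585)) = √(24 - 1*(-1217)) = √(24 + 1217) = √1241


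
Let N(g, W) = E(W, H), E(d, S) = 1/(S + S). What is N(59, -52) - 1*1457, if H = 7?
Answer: -20397/14 ≈ -1456.9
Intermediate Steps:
E(d, S) = 1/(2*S)
N(g, W) = 1/14 (N(g, W) = (½)/7 = (½)*(⅐) = 1/14)
N(59, -52) - 1*1457 = 1/14 - 1*1457 = 1/14 - 1457 = -20397/14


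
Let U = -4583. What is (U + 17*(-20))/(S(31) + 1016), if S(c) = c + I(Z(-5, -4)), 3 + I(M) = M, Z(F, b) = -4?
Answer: -4923/1040 ≈ -4.7337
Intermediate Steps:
I(M) = -3 + M
S(c) = -7 + c (S(c) = c + (-3 - 4) = c - 7 = -7 + c)
(U + 17*(-20))/(S(31) + 1016) = (-4583 + 17*(-20))/((-7 + 31) + 1016) = (-4583 - 340)/(24 + 1016) = -4923/1040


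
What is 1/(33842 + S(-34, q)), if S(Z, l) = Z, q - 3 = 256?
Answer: 1/33808 ≈ 2.9579e-5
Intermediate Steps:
q = 259 (q = 3 + 256 = 259)
1/(33842 + S(-34, q)) = 1/(33842 - 34) = 1/33808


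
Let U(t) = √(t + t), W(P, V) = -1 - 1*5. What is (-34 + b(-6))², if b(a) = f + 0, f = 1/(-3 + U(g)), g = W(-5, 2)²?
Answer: 169459/147 - 2852*√2/441 ≈ 1143.6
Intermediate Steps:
W(P, V) = -6 (W(P, V) = -1 - 5 = -6)
g = 36 (g = (-6)² = 36)
U(t) = √2*√t (U(t) = √(2*t) = √2*√t)
f = 1/(-3 + 6*√2) (f = 1/(-3 + √2*√36) = 1/(-3 + √2*6) = 1/(-3 + 6*√2) ≈ 0.18231)
b(a) = 1/21 + 2*√2/21 (b(a) = (1/21 + 2*√2/21) + 0 = 1/21 + 2*√2/21)
(-34 + b(-6))² = (-34 + (1/21 + 2*√2/21))² = (-713/21 + 2*√2/21)²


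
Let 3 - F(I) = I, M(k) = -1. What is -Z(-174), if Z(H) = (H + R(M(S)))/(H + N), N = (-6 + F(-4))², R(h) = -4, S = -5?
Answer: -178/173 ≈ -1.0289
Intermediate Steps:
F(I) = 3 - I
N = 1 (N = (-6 + (3 - 1*(-4)))² = (-6 + (3 + 4))² = (-6 + 7)² = 1² = 1)
Z(H) = (-4 + H)/(1 + H) (Z(H) = (H - 4)/(H + 1) = (-4 + H)/(1 + H))
-Z(-174) = -(-4 - 174)/(1 - 174) = -(-178)/(-173) = -(-1)*(-178)/173 = -1*178/173 = -178/173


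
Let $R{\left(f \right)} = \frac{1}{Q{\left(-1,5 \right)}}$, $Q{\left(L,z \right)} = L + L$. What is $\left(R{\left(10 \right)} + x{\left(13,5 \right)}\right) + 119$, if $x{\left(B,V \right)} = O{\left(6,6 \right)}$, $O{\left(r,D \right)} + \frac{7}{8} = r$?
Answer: $\frac{989}{8} \approx 123.63$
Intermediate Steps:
$O{\left(r,D \right)} = - \frac{7}{8} + r$
$Q{\left(L,z \right)} = 2 L$
$x{\left(B,V \right)} = \frac{41}{8}$ ($x{\left(B,V \right)} = - \frac{7}{8} + 6 = \frac{41}{8}$)
$R{\left(f \right)} = - \frac{1}{2}$ ($R{\left(f \right)} = \frac{1}{2 \left(-1\right)} = \frac{1}{-2} = - \frac{1}{2}$)
$\left(R{\left(10 \right)} + x{\left(13,5 \right)}\right) + 119 = \left(- \frac{1}{2} + \frac{41}{8}\right) + 119 = \frac{37}{8} + 119 = \frac{989}{8}$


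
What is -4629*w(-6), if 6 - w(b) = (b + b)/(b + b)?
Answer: -23145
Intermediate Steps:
w(b) = 5 (w(b) = 6 - (b + b)/(b + b) = 6 - 2*b/(2*b) = 6 - 2*b*1/(2*b) = 6 - 1*1 = 6 - 1 = 5)
-4629*w(-6) = -4629*5 = -23145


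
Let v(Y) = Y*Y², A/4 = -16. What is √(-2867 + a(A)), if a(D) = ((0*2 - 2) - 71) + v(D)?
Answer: 2*I*√66271 ≈ 514.86*I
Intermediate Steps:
A = -64 (A = 4*(-16) = -64)
v(Y) = Y³
a(D) = -73 + D³ (a(D) = ((0*2 - 2) - 71) + D³ = ((0 - 2) - 71) + D³ = (-2 - 71) + D³ = -73 + D³)
√(-2867 + a(A)) = √(-2867 + (-73 + (-64)³)) = √(-2867 + (-73 - 262144)) = √(-2867 - 262217) = √(-265084) = 2*I*√66271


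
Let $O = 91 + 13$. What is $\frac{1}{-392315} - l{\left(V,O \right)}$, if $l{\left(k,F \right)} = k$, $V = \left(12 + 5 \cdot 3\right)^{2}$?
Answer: $- \frac{285997636}{392315} \approx -729.0$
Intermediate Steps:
$V = 729$ ($V = \left(12 + 15\right)^{2} = 27^{2} = 729$)
$O = 104$
$\frac{1}{-392315} - l{\left(V,O \right)} = \frac{1}{-392315} - 729 = - \frac{1}{392315} - 729 = - \frac{285997636}{392315}$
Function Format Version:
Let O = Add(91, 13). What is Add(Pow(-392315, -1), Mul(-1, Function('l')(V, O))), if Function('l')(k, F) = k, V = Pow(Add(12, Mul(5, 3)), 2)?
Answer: Rational(-285997636, 392315) ≈ -729.00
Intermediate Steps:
V = 729 (V = Pow(Add(12, 15), 2) = Pow(27, 2) = 729)
O = 104
Add(Pow(-392315, -1), Mul(-1, Function('l')(V, O))) = Add(Pow(-392315, -1), Mul(-1, 729)) = Add(Rational(-1, 392315), -729) = Rational(-285997636, 392315)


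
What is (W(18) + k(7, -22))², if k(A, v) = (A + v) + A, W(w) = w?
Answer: 100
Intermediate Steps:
k(A, v) = v + 2*A
(W(18) + k(7, -22))² = (18 + (-22 + 2*7))² = (18 + (-22 + 14))² = (18 - 8)² = 10² = 100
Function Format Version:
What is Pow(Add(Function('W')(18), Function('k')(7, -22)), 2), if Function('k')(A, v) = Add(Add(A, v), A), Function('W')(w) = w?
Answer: 100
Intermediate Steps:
Function('k')(A, v) = Add(v, Mul(2, A))
Pow(Add(Function('W')(18), Function('k')(7, -22)), 2) = Pow(Add(18, Add(-22, Mul(2, 7))), 2) = Pow(Add(18, Add(-22, 14)), 2) = Pow(Add(18, -8), 2) = Pow(10, 2) = 100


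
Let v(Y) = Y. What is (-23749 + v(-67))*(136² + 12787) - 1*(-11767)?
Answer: -745024161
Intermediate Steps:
(-23749 + v(-67))*(136² + 12787) - 1*(-11767) = (-23749 - 67)*(136² + 12787) - 1*(-11767) = -23816*(18496 + 12787) + 11767 = -23816*31283 + 11767 = -745035928 + 11767 = -745024161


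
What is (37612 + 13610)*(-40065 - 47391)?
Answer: -4479671232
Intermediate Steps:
(37612 + 13610)*(-40065 - 47391) = 51222*(-87456) = -4479671232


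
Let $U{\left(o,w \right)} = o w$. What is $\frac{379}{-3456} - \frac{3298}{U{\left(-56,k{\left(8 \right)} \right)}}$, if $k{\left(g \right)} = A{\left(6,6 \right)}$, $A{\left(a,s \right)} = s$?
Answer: $\frac{234803}{24192} \approx 9.7058$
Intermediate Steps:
$k{\left(g \right)} = 6$
$\frac{379}{-3456} - \frac{3298}{U{\left(-56,k{\left(8 \right)} \right)}} = \frac{379}{-3456} - \frac{3298}{\left(-56\right) 6} = 379 \left(- \frac{1}{3456}\right) - \frac{3298}{-336} = - \frac{379}{3456} - - \frac{1649}{168} = - \frac{379}{3456} + \frac{1649}{168} = \frac{234803}{24192}$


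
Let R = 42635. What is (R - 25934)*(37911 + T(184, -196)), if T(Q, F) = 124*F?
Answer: 227250507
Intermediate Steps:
(R - 25934)*(37911 + T(184, -196)) = (42635 - 25934)*(37911 + 124*(-196)) = 16701*(37911 - 24304) = 16701*13607 = 227250507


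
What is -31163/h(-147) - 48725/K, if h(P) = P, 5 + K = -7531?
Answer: 80668981/369264 ≈ 218.46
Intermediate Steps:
K = -7536 (K = -5 - 7531 = -7536)
-31163/h(-147) - 48725/K = -31163/(-147) - 48725/(-7536) = -31163*(-1/147) - 48725*(-1/7536) = 31163/147 + 48725/7536 = 80668981/369264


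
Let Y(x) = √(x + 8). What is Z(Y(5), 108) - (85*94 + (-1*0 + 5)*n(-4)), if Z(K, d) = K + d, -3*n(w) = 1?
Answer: -23641/3 + √13 ≈ -7876.7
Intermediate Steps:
n(w) = -⅓ (n(w) = -⅓*1 = -⅓)
Y(x) = √(8 + x)
Z(Y(5), 108) - (85*94 + (-1*0 + 5)*n(-4)) = (√(8 + 5) + 108) - (85*94 + (-1*0 + 5)*(-⅓)) = (√13 + 108) - (7990 + (0 + 5)*(-⅓)) = (108 + √13) - (7990 + 5*(-⅓)) = (108 + √13) - (7990 - 5/3) = (108 + √13) - 1*23965/3 = (108 + √13) - 23965/3 = -23641/3 + √13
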